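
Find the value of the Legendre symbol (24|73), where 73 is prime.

Euler's criterion: (24/73) ≡ 24^36 (mod 73).
24^2 ≡ 65 (mod 73)
24^4 ≡ 64 (mod 73)
24^8 ≡ 8 (mod 73)
24^16 ≡ 64 (mod 73)
24^32 ≡ 8 (mod 73)
24^36 = 24^(32+4) ≡ 1 (mod 73).
Result is 1, so (24/73) = 1.

1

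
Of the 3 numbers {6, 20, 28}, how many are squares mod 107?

(6/107) = -1 → non-residue.
(20/107) = -1 → non-residue.
(28/107) = -1 → non-residue.
Total quadratic residues among the 3: 0.

0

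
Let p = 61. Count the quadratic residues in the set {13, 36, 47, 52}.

(13/61) = +1 → QR.
(36/61) = +1 → QR.
(47/61) = +1 → QR.
(52/61) = +1 → QR.
Total quadratic residues among the 4: 4.

4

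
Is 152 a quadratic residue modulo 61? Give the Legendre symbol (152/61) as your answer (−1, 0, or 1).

-1

First reduce: 152 ≡ 30 (mod 61).
Pull out 2: since 61 ≡ 5 (mod 8), (2/61) = -1.
Reciprocity: 15 ≡ 3 and 61 ≡ 1 (mod 4), so (15/61) = +(61/15).
Reduce top mod 15: now compute (1/15).
Reached (1/15) = 1. Collecting the sign flips along the way, the symbol is -1.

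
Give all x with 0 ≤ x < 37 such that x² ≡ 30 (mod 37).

17, 20

37 ≡ 1 (mod 4), so we find a root by search.
Trying successive values, 17² = 289 ≡ 30 (mod 37). The other root is 37 − 17 = 20.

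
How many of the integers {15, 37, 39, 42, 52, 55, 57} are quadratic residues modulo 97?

0

(15/97) = -1 → non-residue.
(37/97) = -1 → non-residue.
(39/97) = -1 → non-residue.
(42/97) = -1 → non-residue.
(52/97) = -1 → non-residue.
(55/97) = -1 → non-residue.
(57/97) = -1 → non-residue.
Total quadratic residues among the 7: 0.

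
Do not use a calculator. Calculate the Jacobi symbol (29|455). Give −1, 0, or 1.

Reciprocity: 29 ≡ 1 and 455 ≡ 3 (mod 4), so (29/455) = +(455/29).
Reduce top mod 29: now compute (20/29).
Pull out 2^2: since 29 ≡ 5 (mod 8), (2/29) = -1, so (2/29)^2 = +1.
Reciprocity: 5 ≡ 1 and 29 ≡ 1 (mod 4), so (5/29) = +(29/5).
Reduce top mod 5: now compute (4/5).
Pull out 2^2: since 5 ≡ 5 (mod 8), (2/5) = -1, so (2/5)^2 = +1.
Reached (1/5) = 1. Collecting the sign flips along the way, the symbol is +1.

1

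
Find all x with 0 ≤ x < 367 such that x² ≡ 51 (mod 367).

Since 367 ≡ 3 (mod 4), a square root of 51 is 51^((367+1)/4) = 51^92 mod 367.
Repeated squaring: 51^2≡32, 51^4≡290, 51^8≡57, 51^16≡313, 51^32≡347, 51^64≡33 (mod 367).
51^92 = 51^(64+16+8+4) ≡ 61 (mod 367).
Check: 61² = 3721 ≡ 51 (mod 367). The two roots are 61 and 306.

61, 306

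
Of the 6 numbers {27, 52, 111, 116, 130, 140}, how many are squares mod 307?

0

(27/307) = -1 → non-residue.
(52/307) = -1 → non-residue.
(111/307) = -1 → non-residue.
(116/307) = -1 → non-residue.
(130/307) = -1 → non-residue.
(140/307) = -1 → non-residue.
Total quadratic residues among the 6: 0.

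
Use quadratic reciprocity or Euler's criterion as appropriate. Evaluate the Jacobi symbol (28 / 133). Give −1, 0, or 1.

0

Pull out 2^2: since 133 ≡ 5 (mod 8), (2/133) = -1, so (2/133)^2 = +1.
Reciprocity: 7 ≡ 3 and 133 ≡ 1 (mod 4), so (7/133) = +(133/7).
Reduce top mod 7: now compute (0/7).
Top reduces to 0: gcd > 1, so the symbol is 0.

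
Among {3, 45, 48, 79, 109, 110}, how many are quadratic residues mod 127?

(3/127) = -1 → non-residue.
(45/127) = -1 → non-residue.
(48/127) = -1 → non-residue.
(79/127) = +1 → QR.
(109/127) = -1 → non-residue.
(110/127) = -1 → non-residue.
Total quadratic residues among the 6: 1.

1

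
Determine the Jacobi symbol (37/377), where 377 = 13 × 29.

Reciprocity: 37 ≡ 1 and 377 ≡ 1 (mod 4), so (37/377) = +(377/37).
Reduce top mod 37: now compute (7/37).
Reciprocity: 7 ≡ 3 and 37 ≡ 1 (mod 4), so (7/37) = +(37/7).
Reduce top mod 7: now compute (2/7).
Pull out 2: since 7 ≡ 7 (mod 8), (2/7) = +1.
Reached (1/7) = 1. Collecting the sign flips along the way, the symbol is +1.

1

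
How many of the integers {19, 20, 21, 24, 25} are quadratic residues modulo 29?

3

(19/29) = -1 → non-residue.
(20/29) = +1 → QR.
(21/29) = -1 → non-residue.
(24/29) = +1 → QR.
(25/29) = +1 → QR.
Total quadratic residues among the 5: 3.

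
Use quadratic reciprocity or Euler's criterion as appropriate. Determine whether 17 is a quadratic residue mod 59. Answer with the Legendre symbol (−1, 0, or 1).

Reciprocity: 17 ≡ 1 and 59 ≡ 3 (mod 4), so (17/59) = +(59/17).
Reduce top mod 17: now compute (8/17).
Pull out 2^3: since 17 ≡ 1 (mod 8), (2/17) = +1, so (2/17)^3 = +1.
Reached (1/17) = 1. Collecting the sign flips along the way, the symbol is +1.

1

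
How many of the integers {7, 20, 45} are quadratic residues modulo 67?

0

(7/67) = -1 → non-residue.
(20/67) = -1 → non-residue.
(45/67) = -1 → non-residue.
Total quadratic residues among the 3: 0.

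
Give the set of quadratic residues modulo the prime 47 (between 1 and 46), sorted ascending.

Square k = 1,…,23 (k and 47−k give the same square):
1²=1, 2²=4, 3²=9, 4²=16, 5²=25, 6²=36, 7²≡2, 8²≡17, 9²≡34, 10²≡6, 11²≡27, 12²≡3, 13²≡28, 14²≡8, 15²≡37, 16²≡21, 17²≡7, 18²≡42, 19²≡32, 20²≡24, 21²≡18, 22²≡14, 23²≡12 (mod 47).
So the quadratic residues mod 47 are {1, 2, 3, 4, 6, 7, 8, 9, 12, 14, 16, 17, 18, 21, 24, 25, 27, 28, 32, 34, 36, 37, 42}.

1, 2, 3, 4, 6, 7, 8, 9, 12, 14, 16, 17, 18, 21, 24, 25, 27, 28, 32, 34, 36, 37, 42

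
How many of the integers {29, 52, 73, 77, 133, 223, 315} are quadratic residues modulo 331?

(29/331) = -1 → non-residue.
(52/331) = -1 → non-residue.
(73/331) = -1 → non-residue.
(77/331) = +1 → QR.
(133/331) = -1 → non-residue.
(223/331) = +1 → QR.
(315/331) = -1 → non-residue.
Total quadratic residues among the 7: 2.

2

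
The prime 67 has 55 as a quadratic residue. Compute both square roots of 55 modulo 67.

16, 51

Since 67 ≡ 3 (mod 4), a square root of 55 is 55^((67+1)/4) = 55^17 mod 67.
Repeated squaring: 55^2≡10, 55^4≡33, 55^8≡17, 55^16≡21 (mod 67).
55^17 = 55^(16+1) ≡ 16 (mod 67).
Check: 16² = 256 ≡ 55 (mod 67). The two roots are 16 and 51.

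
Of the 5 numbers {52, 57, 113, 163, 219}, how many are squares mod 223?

0

(52/223) = -1 → non-residue.
(57/223) = -1 → non-residue.
(113/223) = -1 → non-residue.
(163/223) = -1 → non-residue.
(219/223) = -1 → non-residue.
Total quadratic residues among the 5: 0.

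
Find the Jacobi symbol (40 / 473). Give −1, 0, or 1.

-1

Pull out 2^3: since 473 ≡ 1 (mod 8), (2/473) = +1, so (2/473)^3 = +1.
Reciprocity: 5 ≡ 1 and 473 ≡ 1 (mod 4), so (5/473) = +(473/5).
Reduce top mod 5: now compute (3/5).
Reciprocity: 3 ≡ 3 and 5 ≡ 1 (mod 4), so (3/5) = +(5/3).
Reduce top mod 3: now compute (2/3).
Pull out 2: since 3 ≡ 3 (mod 8), (2/3) = -1.
Reached (1/3) = 1. Collecting the sign flips along the way, the symbol is -1.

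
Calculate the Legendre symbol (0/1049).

0

Top reduces to 0: gcd > 1, so the symbol is 0.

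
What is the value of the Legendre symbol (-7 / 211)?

1

First reduce: -7 ≡ 204 (mod 211).
Pull out 2^2: since 211 ≡ 3 (mod 8), (2/211) = -1, so (2/211)^2 = +1.
Reciprocity: 51 ≡ 3 and 211 ≡ 3 (mod 4), so (51/211) = −(211/51).
Reduce top mod 51: now compute (7/51).
Reciprocity: 7 ≡ 3 and 51 ≡ 3 (mod 4), so (7/51) = −(51/7).
Reduce top mod 7: now compute (2/7).
Pull out 2: since 7 ≡ 7 (mod 8), (2/7) = +1.
Reached (1/7) = 1. Collecting the sign flips along the way, the symbol is +1.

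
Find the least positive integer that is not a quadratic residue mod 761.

3

(2/761) = +1, so 2 is a residue.
(3/761) = −1, so 3 is the smallest positive non-residue mod 761.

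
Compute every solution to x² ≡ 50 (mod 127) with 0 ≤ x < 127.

47, 80

Since 127 ≡ 3 (mod 4), a square root of 50 is 50^((127+1)/4) = 50^32 mod 127.
Repeated squaring: 50^2≡87, 50^4≡76, 50^8≡61, 50^16≡38, 50^32≡47 (mod 127).
50^32 = 50^(32) ≡ 47 (mod 127).
Check: 47² = 2209 ≡ 50 (mod 127). The two roots are 47 and 80.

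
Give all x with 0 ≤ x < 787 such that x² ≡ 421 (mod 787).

66, 721

Since 787 ≡ 3 (mod 4), a square root of 421 is 421^((787+1)/4) = 421^197 mod 787.
Repeated squaring: 421^2≡166, 421^4≡11, 421^8≡121, 421^16≡475, 421^32≡543, 421^64≡511, 421^128≡624 (mod 787).
421^197 = 421^(128+64+4+1) ≡ 66 (mod 787).
Check: 66² = 4356 ≡ 421 (mod 787). The two roots are 66 and 721.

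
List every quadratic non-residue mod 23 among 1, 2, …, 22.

5,7,10,11,14,15,17,19,20,21,22

Square k = 1,…,11 (k and 23−k give the same square):
1²=1, 2²=4, 3²=9, 4²=16, 5²≡2, 6²≡13, 7²≡3, 8²≡18, 9²≡12, 10²≡8, 11²≡6 (mod 23).
The residues are {1, 2, 3, 4, 6, 8, 9, 12, 13, 16, 18}; the non-residues are the remaining 11 nonzero classes.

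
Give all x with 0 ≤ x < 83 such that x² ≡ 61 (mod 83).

12, 71

Since 83 ≡ 3 (mod 4), a square root of 61 is 61^((83+1)/4) = 61^21 mod 83.
Repeated squaring: 61^2≡69, 61^4≡30, 61^8≡70, 61^16≡3 (mod 83).
61^21 = 61^(16+4+1) ≡ 12 (mod 83).
Check: 12² = 144 ≡ 61 (mod 83). The two roots are 12 and 71.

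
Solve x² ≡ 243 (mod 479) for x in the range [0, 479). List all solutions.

200, 279

Since 479 ≡ 3 (mod 4), a square root of 243 is 243^((479+1)/4) = 243^120 mod 479.
Repeated squaring: 243^2≡132, 243^4≡180, 243^8≡307, 243^16≡365, 243^32≡63, 243^64≡137 (mod 479).
243^120 = 243^(64+32+16+8) ≡ 200 (mod 479).
Check: 200² = 40000 ≡ 243 (mod 479). The two roots are 200 and 279.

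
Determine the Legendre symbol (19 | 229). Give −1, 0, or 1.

1

Reciprocity: 19 ≡ 3 and 229 ≡ 1 (mod 4), so (19/229) = +(229/19).
Reduce top mod 19: now compute (1/19).
Reached (1/19) = 1. Collecting the sign flips along the way, the symbol is +1.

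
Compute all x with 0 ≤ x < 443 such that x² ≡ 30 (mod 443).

159, 284

Since 443 ≡ 3 (mod 4), a square root of 30 is 30^((443+1)/4) = 30^111 mod 443.
Repeated squaring: 30^2≡14, 30^4≡196, 30^8≡318, 30^16≡120, 30^32≡224, 30^64≡117 (mod 443).
30^111 = 30^(64+32+8+4+2+1) ≡ 284 (mod 443).
Check: 284² = 80656 ≡ 30 (mod 443). The two roots are 159 and 284.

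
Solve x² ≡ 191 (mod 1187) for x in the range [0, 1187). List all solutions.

Since 1187 ≡ 3 (mod 4), a square root of 191 is 191^((1187+1)/4) = 191^297 mod 1187.
Repeated squaring: 191^2≡871, 191^4≡148, 191^8≡538, 191^16≡1003, 191^32≡620, 191^64≡999, 191^128≡921, 191^256≡723 (mod 1187).
191^297 = 191^(256+32+8+1) ≡ 465 (mod 1187).
Check: 465² = 216225 ≡ 191 (mod 1187). The two roots are 465 and 722.

465, 722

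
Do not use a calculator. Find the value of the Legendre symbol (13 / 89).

-1

Euler's criterion: (13/89) ≡ 13^44 (mod 89).
13^2 ≡ 80 (mod 89)
13^4 ≡ 81 (mod 89)
13^8 ≡ 64 (mod 89)
13^16 ≡ 2 (mod 89)
13^32 ≡ 4 (mod 89)
13^44 = 13^(32+8+4) ≡ 88 (mod 89).
Result is 88 ≡ −1, so (13/89) = −1.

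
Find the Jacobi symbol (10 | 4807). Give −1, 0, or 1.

-1

Pull out 2: since 4807 ≡ 7 (mod 8), (2/4807) = +1.
Reciprocity: 5 ≡ 1 and 4807 ≡ 3 (mod 4), so (5/4807) = +(4807/5).
Reduce top mod 5: now compute (2/5).
Pull out 2: since 5 ≡ 5 (mod 8), (2/5) = -1.
Reached (1/5) = 1. Collecting the sign flips along the way, the symbol is -1.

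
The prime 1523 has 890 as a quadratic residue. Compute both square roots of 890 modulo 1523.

466, 1057

Since 1523 ≡ 3 (mod 4), a square root of 890 is 890^((1523+1)/4) = 890^381 mod 1523.
Repeated squaring: 890^2≡140, 890^4≡1324, 890^8≡3, 890^16≡9, 890^32≡81, 890^64≡469, 890^128≡649, 890^256≡853 (mod 1523).
890^381 = 890^(256+64+32+16+8+4+1) ≡ 466 (mod 1523).
Check: 466² = 217156 ≡ 890 (mod 1523). The two roots are 466 and 1057.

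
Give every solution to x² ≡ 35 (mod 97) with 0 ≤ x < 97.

36, 61

97 ≡ 1 (mod 4), so we find a root by search.
Trying successive values, 36² = 1296 ≡ 35 (mod 97). The other root is 97 − 36 = 61.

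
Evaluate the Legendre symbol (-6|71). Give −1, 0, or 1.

-1

Euler's criterion: (-6/71) ≡ 65^35 (mod 71).
65^2 ≡ 36 (mod 71)
65^4 ≡ 18 (mod 71)
65^8 ≡ 40 (mod 71)
65^16 ≡ 38 (mod 71)
65^32 ≡ 24 (mod 71)
65^35 = 65^(32+2+1) ≡ 70 (mod 71).
Result is 70 ≡ −1, so (-6/71) = −1.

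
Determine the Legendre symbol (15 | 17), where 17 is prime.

1

Reciprocity: 15 ≡ 3 and 17 ≡ 1 (mod 4), so (15/17) = +(17/15).
Reduce top mod 15: now compute (2/15).
Pull out 2: since 15 ≡ 7 (mod 8), (2/15) = +1.
Reached (1/15) = 1. Collecting the sign flips along the way, the symbol is +1.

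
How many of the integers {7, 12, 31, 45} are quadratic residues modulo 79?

2

(7/79) = -1 → non-residue.
(12/79) = -1 → non-residue.
(31/79) = +1 → QR.
(45/79) = +1 → QR.
Total quadratic residues among the 4: 2.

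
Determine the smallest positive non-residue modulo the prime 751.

(2/751) = +1, so 2 is a residue.
(3/751) = −1, so 3 is the smallest positive non-residue mod 751.

3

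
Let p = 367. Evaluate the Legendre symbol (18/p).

1

Pull out 2: since 367 ≡ 7 (mod 8), (2/367) = +1.
Reciprocity: 9 ≡ 1 and 367 ≡ 3 (mod 4), so (9/367) = +(367/9).
Reduce top mod 9: now compute (7/9).
Reciprocity: 7 ≡ 3 and 9 ≡ 1 (mod 4), so (7/9) = +(9/7).
Reduce top mod 7: now compute (2/7).
Pull out 2: since 7 ≡ 7 (mod 8), (2/7) = +1.
Reached (1/7) = 1. Collecting the sign flips along the way, the symbol is +1.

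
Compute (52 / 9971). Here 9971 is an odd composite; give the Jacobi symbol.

0

Pull out 2^2: since 9971 ≡ 3 (mod 8), (2/9971) = -1, so (2/9971)^2 = +1.
Reciprocity: 13 ≡ 1 and 9971 ≡ 3 (mod 4), so (13/9971) = +(9971/13).
Reduce top mod 13: now compute (0/13).
Top reduces to 0: gcd > 1, so the symbol is 0.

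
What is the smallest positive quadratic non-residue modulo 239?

7

(2/239) = +1, so 2 is a residue.
(3/239) = +1, so 3 is a residue.
(4/239) = +1, so 4 is a residue.
(5/239) = +1, so 5 is a residue.
(6/239) = +1, so 6 is a residue.
(7/239) = −1, so 7 is the smallest positive non-residue mod 239.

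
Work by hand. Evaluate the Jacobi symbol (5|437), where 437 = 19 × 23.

-1

Reciprocity: 5 ≡ 1 and 437 ≡ 1 (mod 4), so (5/437) = +(437/5).
Reduce top mod 5: now compute (2/5).
Pull out 2: since 5 ≡ 5 (mod 8), (2/5) = -1.
Reached (1/5) = 1. Collecting the sign flips along the way, the symbol is -1.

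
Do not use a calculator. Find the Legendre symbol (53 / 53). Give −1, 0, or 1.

0

First reduce: 53 ≡ 0 (mod 53).
Top reduces to 0: gcd > 1, so the symbol is 0.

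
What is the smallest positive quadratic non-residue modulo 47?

5

(2/47) = +1, so 2 is a residue.
(3/47) = +1, so 3 is a residue.
(4/47) = +1, so 4 is a residue.
(5/47) = −1, so 5 is the smallest positive non-residue mod 47.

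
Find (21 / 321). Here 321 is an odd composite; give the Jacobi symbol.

0

Reciprocity: 21 ≡ 1 and 321 ≡ 1 (mod 4), so (21/321) = +(321/21).
Reduce top mod 21: now compute (6/21).
Pull out 2: since 21 ≡ 5 (mod 8), (2/21) = -1.
Reciprocity: 3 ≡ 3 and 21 ≡ 1 (mod 4), so (3/21) = +(21/3).
Reduce top mod 3: now compute (0/3).
Top reduces to 0: gcd > 1, so the symbol is 0.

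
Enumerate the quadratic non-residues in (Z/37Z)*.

Square k = 1,…,18 (k and 37−k give the same square):
1²=1, 2²=4, 3²=9, 4²=16, 5²=25, 6²=36, 7²≡12, 8²≡27, 9²≡7, 10²≡26, 11²≡10, 12²≡33, 13²≡21, 14²≡11, 15²≡3, 16²≡34, 17²≡30, 18²≡28 (mod 37).
The residues are {1, 3, 4, 7, 9, 10, 11, 12, 16, 21, 25, 26, 27, 28, 30, 33, 34, 36}; the non-residues are the remaining 18 nonzero classes.

2, 5, 6, 8, 13, 14, 15, 17, 18, 19, 20, 22, 23, 24, 29, 31, 32, 35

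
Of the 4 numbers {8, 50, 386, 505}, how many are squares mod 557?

1

(8/557) = -1 → non-residue.
(50/557) = -1 → non-residue.
(386/557) = +1 → QR.
(505/557) = -1 → non-residue.
Total quadratic residues among the 4: 1.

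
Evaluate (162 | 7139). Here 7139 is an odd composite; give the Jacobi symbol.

-1

Pull out 2: since 7139 ≡ 3 (mod 8), (2/7139) = -1.
Reciprocity: 81 ≡ 1 and 7139 ≡ 3 (mod 4), so (81/7139) = +(7139/81).
Reduce top mod 81: now compute (11/81).
Reciprocity: 11 ≡ 3 and 81 ≡ 1 (mod 4), so (11/81) = +(81/11).
Reduce top mod 11: now compute (4/11).
Pull out 2^2: since 11 ≡ 3 (mod 8), (2/11) = -1, so (2/11)^2 = +1.
Reached (1/11) = 1. Collecting the sign flips along the way, the symbol is -1.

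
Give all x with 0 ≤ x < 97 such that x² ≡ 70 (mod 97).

19, 78

97 ≡ 1 (mod 4), so we find a root by search.
Trying successive values, 19² = 361 ≡ 70 (mod 97). The other root is 97 − 19 = 78.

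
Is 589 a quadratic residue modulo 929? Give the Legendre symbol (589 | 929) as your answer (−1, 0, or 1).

-1

Reciprocity: 589 ≡ 1 and 929 ≡ 1 (mod 4), so (589/929) = +(929/589).
Reduce top mod 589: now compute (340/589).
Pull out 2^2: since 589 ≡ 5 (mod 8), (2/589) = -1, so (2/589)^2 = +1.
Reciprocity: 85 ≡ 1 and 589 ≡ 1 (mod 4), so (85/589) = +(589/85).
Reduce top mod 85: now compute (79/85).
Reciprocity: 79 ≡ 3 and 85 ≡ 1 (mod 4), so (79/85) = +(85/79).
Reduce top mod 79: now compute (6/79).
Pull out 2: since 79 ≡ 7 (mod 8), (2/79) = +1.
Reciprocity: 3 ≡ 3 and 79 ≡ 3 (mod 4), so (3/79) = −(79/3).
Reduce top mod 3: now compute (1/3).
Reached (1/3) = 1. Collecting the sign flips along the way, the symbol is -1.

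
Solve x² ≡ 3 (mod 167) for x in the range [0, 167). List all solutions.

62, 105

Since 167 ≡ 3 (mod 4), a square root of 3 is 3^((167+1)/4) = 3^42 mod 167.
Repeated squaring: 3^2≡9, 3^4≡81, 3^8≡48, 3^16≡133, 3^32≡154 (mod 167).
3^42 = 3^(32+8+2) ≡ 62 (mod 167).
Check: 62² = 3844 ≡ 3 (mod 167). The two roots are 62 and 105.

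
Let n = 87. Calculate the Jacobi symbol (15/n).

0

Reciprocity: 15 ≡ 3 and 87 ≡ 3 (mod 4), so (15/87) = −(87/15).
Reduce top mod 15: now compute (12/15).
Pull out 2^2: since 15 ≡ 7 (mod 8), (2/15) = +1, so (2/15)^2 = +1.
Reciprocity: 3 ≡ 3 and 15 ≡ 3 (mod 4), so (3/15) = −(15/3).
Reduce top mod 3: now compute (0/3).
Top reduces to 0: gcd > 1, so the symbol is 0.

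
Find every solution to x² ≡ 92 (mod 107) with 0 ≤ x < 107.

29, 78

Since 107 ≡ 3 (mod 4), a square root of 92 is 92^((107+1)/4) = 92^27 mod 107.
Repeated squaring: 92^2≡11, 92^4≡14, 92^8≡89, 92^16≡3 (mod 107).
92^27 = 92^(16+8+2+1) ≡ 29 (mod 107).
Check: 29² = 841 ≡ 92 (mod 107). The two roots are 29 and 78.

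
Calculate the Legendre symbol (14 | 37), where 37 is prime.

-1

Euler's criterion: (14/37) ≡ 14^18 (mod 37).
14^2 ≡ 11 (mod 37)
14^4 ≡ 10 (mod 37)
14^8 ≡ 26 (mod 37)
14^16 ≡ 10 (mod 37)
14^18 = 14^(16+2) ≡ 36 (mod 37).
Result is 36 ≡ −1, so (14/37) = −1.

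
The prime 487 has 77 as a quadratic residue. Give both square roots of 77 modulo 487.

Since 487 ≡ 3 (mod 4), a square root of 77 is 77^((487+1)/4) = 77^122 mod 487.
Repeated squaring: 77^2≡85, 77^4≡407, 77^8≡69, 77^16≡378, 77^32≡193, 77^64≡237 (mod 487).
77^122 = 77^(64+32+16+8+2) ≡ 442 (mod 487).
Check: 442² = 195364 ≡ 77 (mod 487). The two roots are 45 and 442.

45, 442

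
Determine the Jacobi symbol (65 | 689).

Reciprocity: 65 ≡ 1 and 689 ≡ 1 (mod 4), so (65/689) = +(689/65).
Reduce top mod 65: now compute (39/65).
Reciprocity: 39 ≡ 3 and 65 ≡ 1 (mod 4), so (39/65) = +(65/39).
Reduce top mod 39: now compute (26/39).
Pull out 2: since 39 ≡ 7 (mod 8), (2/39) = +1.
Reciprocity: 13 ≡ 1 and 39 ≡ 3 (mod 4), so (13/39) = +(39/13).
Reduce top mod 13: now compute (0/13).
Top reduces to 0: gcd > 1, so the symbol is 0.

0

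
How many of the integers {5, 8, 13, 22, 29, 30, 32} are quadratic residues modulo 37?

1

(5/37) = -1 → non-residue.
(8/37) = -1 → non-residue.
(13/37) = -1 → non-residue.
(22/37) = -1 → non-residue.
(29/37) = -1 → non-residue.
(30/37) = +1 → QR.
(32/37) = -1 → non-residue.
Total quadratic residues among the 7: 1.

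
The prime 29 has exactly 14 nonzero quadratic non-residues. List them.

Square k = 1,…,14 (k and 29−k give the same square):
1²=1, 2²=4, 3²=9, 4²=16, 5²=25, 6²≡7, 7²≡20, 8²≡6, 9²≡23, 10²≡13, 11²≡5, 12²≡28, 13²≡24, 14²≡22 (mod 29).
The residues are {1, 4, 5, 6, 7, 9, 13, 16, 20, 22, 23, 24, 25, 28}; the non-residues are the remaining 14 nonzero classes.

2,3,8,10,11,12,14,15,17,18,19,21,26,27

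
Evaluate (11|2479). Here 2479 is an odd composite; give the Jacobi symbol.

Reciprocity: 11 ≡ 3 and 2479 ≡ 3 (mod 4), so (11/2479) = −(2479/11).
Reduce top mod 11: now compute (4/11).
Pull out 2^2: since 11 ≡ 3 (mod 8), (2/11) = -1, so (2/11)^2 = +1.
Reached (1/11) = 1. Collecting the sign flips along the way, the symbol is -1.

-1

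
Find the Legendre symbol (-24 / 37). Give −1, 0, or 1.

Euler's criterion: (-24/37) ≡ 13^18 (mod 37).
13^2 ≡ 21 (mod 37)
13^4 ≡ 34 (mod 37)
13^8 ≡ 9 (mod 37)
13^16 ≡ 7 (mod 37)
13^18 = 13^(16+2) ≡ 36 (mod 37).
Result is 36 ≡ −1, so (-24/37) = −1.

-1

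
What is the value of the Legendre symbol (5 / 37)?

-1

Reciprocity: 5 ≡ 1 and 37 ≡ 1 (mod 4), so (5/37) = +(37/5).
Reduce top mod 5: now compute (2/5).
Pull out 2: since 5 ≡ 5 (mod 8), (2/5) = -1.
Reached (1/5) = 1. Collecting the sign flips along the way, the symbol is -1.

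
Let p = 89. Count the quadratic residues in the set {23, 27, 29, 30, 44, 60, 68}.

(23/89) = -1 → non-residue.
(27/89) = -1 → non-residue.
(29/89) = -1 → non-residue.
(30/89) = -1 → non-residue.
(44/89) = +1 → QR.
(60/89) = -1 → non-residue.
(68/89) = +1 → QR.
Total quadratic residues among the 7: 2.

2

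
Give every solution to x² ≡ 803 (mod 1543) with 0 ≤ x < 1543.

Since 1543 ≡ 3 (mod 4), a square root of 803 is 803^((1543+1)/4) = 803^386 mod 1543.
Repeated squaring: 803^2≡1378, 803^4≡994, 803^8≡516, 803^16≡860, 803^32≡503, 803^64≡1500, 803^128≡306, 803^256≡1056 (mod 1543).
803^386 = 803^(256+128+2) ≡ 925 (mod 1543).
Check: 925² = 855625 ≡ 803 (mod 1543). The two roots are 618 and 925.

618, 925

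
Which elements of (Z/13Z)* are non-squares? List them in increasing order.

2,5,6,7,8,11

Square k = 1,…,6 (k and 13−k give the same square):
1²=1, 2²=4, 3²=9, 4²≡3, 5²≡12, 6²≡10 (mod 13).
The residues are {1, 3, 4, 9, 10, 12}; the non-residues are the remaining 6 nonzero classes.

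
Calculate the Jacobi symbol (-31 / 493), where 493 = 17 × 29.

First reduce: -31 ≡ 462 (mod 493).
Pull out 2: since 493 ≡ 5 (mod 8), (2/493) = -1.
Reciprocity: 231 ≡ 3 and 493 ≡ 1 (mod 4), so (231/493) = +(493/231).
Reduce top mod 231: now compute (31/231).
Reciprocity: 31 ≡ 3 and 231 ≡ 3 (mod 4), so (31/231) = −(231/31).
Reduce top mod 31: now compute (14/31).
Pull out 2: since 31 ≡ 7 (mod 8), (2/31) = +1.
Reciprocity: 7 ≡ 3 and 31 ≡ 3 (mod 4), so (7/31) = −(31/7).
Reduce top mod 7: now compute (3/7).
Reciprocity: 3 ≡ 3 and 7 ≡ 3 (mod 4), so (3/7) = −(7/3).
Reduce top mod 3: now compute (1/3).
Reached (1/3) = 1. Collecting the sign flips along the way, the symbol is +1.

1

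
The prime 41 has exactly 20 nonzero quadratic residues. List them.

Square k = 1,…,20 (k and 41−k give the same square):
1²=1, 2²=4, 3²=9, 4²=16, 5²=25, 6²=36, 7²≡8, 8²≡23, 9²≡40, 10²≡18, 11²≡39, 12²≡21, 13²≡5, 14²≡32, 15²≡20, 16²≡10, 17²≡2, 18²≡37, 19²≡33, 20²≡31 (mod 41).
So the quadratic residues mod 41 are {1, 2, 4, 5, 8, 9, 10, 16, 18, 20, 21, 23, 25, 31, 32, 33, 36, 37, 39, 40}.

1,2,4,5,8,9,10,16,18,20,21,23,25,31,32,33,36,37,39,40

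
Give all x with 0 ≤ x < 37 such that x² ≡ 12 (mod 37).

7, 30

37 ≡ 1 (mod 4), so we find a root by search.
Trying successive values, 7² = 49 ≡ 12 (mod 37). The other root is 37 − 7 = 30.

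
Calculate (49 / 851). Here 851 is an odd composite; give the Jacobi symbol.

1

Reciprocity: 49 ≡ 1 and 851 ≡ 3 (mod 4), so (49/851) = +(851/49).
Reduce top mod 49: now compute (18/49).
Pull out 2: since 49 ≡ 1 (mod 8), (2/49) = +1.
Reciprocity: 9 ≡ 1 and 49 ≡ 1 (mod 4), so (9/49) = +(49/9).
Reduce top mod 9: now compute (4/9).
Pull out 2^2: since 9 ≡ 1 (mod 8), (2/9) = +1, so (2/9)^2 = +1.
Reached (1/9) = 1. Collecting the sign flips along the way, the symbol is +1.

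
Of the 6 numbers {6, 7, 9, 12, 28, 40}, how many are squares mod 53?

(6/53) = +1 → QR.
(7/53) = +1 → QR.
(9/53) = +1 → QR.
(12/53) = -1 → non-residue.
(28/53) = +1 → QR.
(40/53) = +1 → QR.
Total quadratic residues among the 6: 5.

5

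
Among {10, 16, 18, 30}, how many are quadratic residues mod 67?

(10/67) = +1 → QR.
(16/67) = +1 → QR.
(18/67) = -1 → non-residue.
(30/67) = -1 → non-residue.
Total quadratic residues among the 4: 2.

2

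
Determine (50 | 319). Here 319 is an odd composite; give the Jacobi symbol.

Pull out 2: since 319 ≡ 7 (mod 8), (2/319) = +1.
Reciprocity: 25 ≡ 1 and 319 ≡ 3 (mod 4), so (25/319) = +(319/25).
Reduce top mod 25: now compute (19/25).
Reciprocity: 19 ≡ 3 and 25 ≡ 1 (mod 4), so (19/25) = +(25/19).
Reduce top mod 19: now compute (6/19).
Pull out 2: since 19 ≡ 3 (mod 8), (2/19) = -1.
Reciprocity: 3 ≡ 3 and 19 ≡ 3 (mod 4), so (3/19) = −(19/3).
Reduce top mod 3: now compute (1/3).
Reached (1/3) = 1. Collecting the sign flips along the way, the symbol is +1.

1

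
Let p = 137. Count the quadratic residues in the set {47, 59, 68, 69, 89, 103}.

4

(47/137) = -1 → non-residue.
(59/137) = +1 → QR.
(68/137) = +1 → QR.
(69/137) = +1 → QR.
(89/137) = -1 → non-residue.
(103/137) = +1 → QR.
Total quadratic residues among the 6: 4.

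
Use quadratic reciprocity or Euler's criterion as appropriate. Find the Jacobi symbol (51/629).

Reciprocity: 51 ≡ 3 and 629 ≡ 1 (mod 4), so (51/629) = +(629/51).
Reduce top mod 51: now compute (17/51).
Reciprocity: 17 ≡ 1 and 51 ≡ 3 (mod 4), so (17/51) = +(51/17).
Reduce top mod 17: now compute (0/17).
Top reduces to 0: gcd > 1, so the symbol is 0.

0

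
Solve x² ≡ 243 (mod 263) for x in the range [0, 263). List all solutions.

Since 263 ≡ 3 (mod 4), a square root of 243 is 243^((263+1)/4) = 243^66 mod 263.
Repeated squaring: 243^2≡137, 243^4≡96, 243^8≡11, 243^16≡121, 243^32≡176, 243^64≡205 (mod 263).
243^66 = 243^(64+2) ≡ 207 (mod 263).
Check: 207² = 42849 ≡ 243 (mod 263). The two roots are 56 and 207.

56, 207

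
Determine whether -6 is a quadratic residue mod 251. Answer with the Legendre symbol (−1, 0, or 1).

1

Euler's criterion: (-6/251) ≡ 245^125 (mod 251).
245^2 ≡ 36 (mod 251)
245^4 ≡ 41 (mod 251)
245^8 ≡ 175 (mod 251)
245^16 ≡ 3 (mod 251)
245^32 ≡ 9 (mod 251)
245^64 ≡ 81 (mod 251)
245^125 = 245^(64+32+16+8+4+1) ≡ 1 (mod 251).
Result is 1, so (-6/251) = 1.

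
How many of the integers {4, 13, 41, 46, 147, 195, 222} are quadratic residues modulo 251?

(4/251) = +1 → QR.
(13/251) = +1 → QR.
(41/251) = +1 → QR.
(46/251) = -1 → non-residue.
(147/251) = +1 → QR.
(195/251) = +1 → QR.
(222/251) = +1 → QR.
Total quadratic residues among the 7: 6.

6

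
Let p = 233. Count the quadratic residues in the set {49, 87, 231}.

(49/233) = +1 → QR.
(87/233) = -1 → non-residue.
(231/233) = +1 → QR.
Total quadratic residues among the 3: 2.

2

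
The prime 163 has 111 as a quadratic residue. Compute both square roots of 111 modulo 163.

33, 130

Since 163 ≡ 3 (mod 4), a square root of 111 is 111^((163+1)/4) = 111^41 mod 163.
Repeated squaring: 111^2≡96, 111^4≡88, 111^8≡83, 111^16≡43, 111^32≡56 (mod 163).
111^41 = 111^(32+8+1) ≡ 33 (mod 163).
Check: 33² = 1089 ≡ 111 (mod 163). The two roots are 33 and 130.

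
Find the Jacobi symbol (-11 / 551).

First reduce: -11 ≡ 540 (mod 551).
Pull out 2^2: since 551 ≡ 7 (mod 8), (2/551) = +1, so (2/551)^2 = +1.
Reciprocity: 135 ≡ 3 and 551 ≡ 3 (mod 4), so (135/551) = −(551/135).
Reduce top mod 135: now compute (11/135).
Reciprocity: 11 ≡ 3 and 135 ≡ 3 (mod 4), so (11/135) = −(135/11).
Reduce top mod 11: now compute (3/11).
Reciprocity: 3 ≡ 3 and 11 ≡ 3 (mod 4), so (3/11) = −(11/3).
Reduce top mod 3: now compute (2/3).
Pull out 2: since 3 ≡ 3 (mod 8), (2/3) = -1.
Reached (1/3) = 1. Collecting the sign flips along the way, the symbol is +1.

1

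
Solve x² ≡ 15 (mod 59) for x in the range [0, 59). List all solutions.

29, 30

Since 59 ≡ 3 (mod 4), a square root of 15 is 15^((59+1)/4) = 15^15 mod 59.
Repeated squaring: 15^2≡48, 15^4≡3, 15^8≡9 (mod 59).
15^15 = 15^(8+4+2+1) ≡ 29 (mod 59).
Check: 29² = 841 ≡ 15 (mod 59). The two roots are 29 and 30.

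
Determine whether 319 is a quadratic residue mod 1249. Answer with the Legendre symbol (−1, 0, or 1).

1

Reciprocity: 319 ≡ 3 and 1249 ≡ 1 (mod 4), so (319/1249) = +(1249/319).
Reduce top mod 319: now compute (292/319).
Pull out 2^2: since 319 ≡ 7 (mod 8), (2/319) = +1, so (2/319)^2 = +1.
Reciprocity: 73 ≡ 1 and 319 ≡ 3 (mod 4), so (73/319) = +(319/73).
Reduce top mod 73: now compute (27/73).
Reciprocity: 27 ≡ 3 and 73 ≡ 1 (mod 4), so (27/73) = +(73/27).
Reduce top mod 27: now compute (19/27).
Reciprocity: 19 ≡ 3 and 27 ≡ 3 (mod 4), so (19/27) = −(27/19).
Reduce top mod 19: now compute (8/19).
Pull out 2^3: since 19 ≡ 3 (mod 8), (2/19) = -1, so (2/19)^3 = -1.
Reached (1/19) = 1. Collecting the sign flips along the way, the symbol is +1.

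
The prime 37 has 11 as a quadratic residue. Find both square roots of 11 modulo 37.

14, 23

37 ≡ 1 (mod 4), so we find a root by search.
Trying successive values, 14² = 196 ≡ 11 (mod 37). The other root is 37 − 14 = 23.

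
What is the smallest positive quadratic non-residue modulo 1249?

7

(2/1249) = +1, so 2 is a residue.
(3/1249) = +1, so 3 is a residue.
(4/1249) = +1, so 4 is a residue.
(5/1249) = +1, so 5 is a residue.
(6/1249) = +1, so 6 is a residue.
(7/1249) = −1, so 7 is the smallest positive non-residue mod 1249.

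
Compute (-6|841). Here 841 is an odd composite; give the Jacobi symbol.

1

First reduce: -6 ≡ 835 (mod 841).
Reciprocity: 835 ≡ 3 and 841 ≡ 1 (mod 4), so (835/841) = +(841/835).
Reduce top mod 835: now compute (6/835).
Pull out 2: since 835 ≡ 3 (mod 8), (2/835) = -1.
Reciprocity: 3 ≡ 3 and 835 ≡ 3 (mod 4), so (3/835) = −(835/3).
Reduce top mod 3: now compute (1/3).
Reached (1/3) = 1. Collecting the sign flips along the way, the symbol is +1.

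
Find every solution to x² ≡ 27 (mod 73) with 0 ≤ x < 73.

10, 63

73 ≡ 1 (mod 4), so we find a root by search.
Trying successive values, 10² = 100 ≡ 27 (mod 73). The other root is 73 − 10 = 63.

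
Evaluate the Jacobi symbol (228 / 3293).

-1

Pull out 2^2: since 3293 ≡ 5 (mod 8), (2/3293) = -1, so (2/3293)^2 = +1.
Reciprocity: 57 ≡ 1 and 3293 ≡ 1 (mod 4), so (57/3293) = +(3293/57).
Reduce top mod 57: now compute (44/57).
Pull out 2^2: since 57 ≡ 1 (mod 8), (2/57) = +1, so (2/57)^2 = +1.
Reciprocity: 11 ≡ 3 and 57 ≡ 1 (mod 4), so (11/57) = +(57/11).
Reduce top mod 11: now compute (2/11).
Pull out 2: since 11 ≡ 3 (mod 8), (2/11) = -1.
Reached (1/11) = 1. Collecting the sign flips along the way, the symbol is -1.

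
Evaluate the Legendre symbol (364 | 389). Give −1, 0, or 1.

1

Pull out 2^2: since 389 ≡ 5 (mod 8), (2/389) = -1, so (2/389)^2 = +1.
Reciprocity: 91 ≡ 3 and 389 ≡ 1 (mod 4), so (91/389) = +(389/91).
Reduce top mod 91: now compute (25/91).
Reciprocity: 25 ≡ 1 and 91 ≡ 3 (mod 4), so (25/91) = +(91/25).
Reduce top mod 25: now compute (16/25).
Pull out 2^4: since 25 ≡ 1 (mod 8), (2/25) = +1, so (2/25)^4 = +1.
Reached (1/25) = 1. Collecting the sign flips along the way, the symbol is +1.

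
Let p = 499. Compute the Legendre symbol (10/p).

-1

Pull out 2: since 499 ≡ 3 (mod 8), (2/499) = -1.
Reciprocity: 5 ≡ 1 and 499 ≡ 3 (mod 4), so (5/499) = +(499/5).
Reduce top mod 5: now compute (4/5).
Pull out 2^2: since 5 ≡ 5 (mod 8), (2/5) = -1, so (2/5)^2 = +1.
Reached (1/5) = 1. Collecting the sign flips along the way, the symbol is -1.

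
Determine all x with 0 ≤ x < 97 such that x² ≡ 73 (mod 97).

48, 49

97 ≡ 1 (mod 4), so we find a root by search.
Trying successive values, 48² = 2304 ≡ 73 (mod 97). The other root is 97 − 48 = 49.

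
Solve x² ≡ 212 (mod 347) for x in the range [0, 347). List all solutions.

40, 307

Since 347 ≡ 3 (mod 4), a square root of 212 is 212^((347+1)/4) = 212^87 mod 347.
Repeated squaring: 212^2≡181, 212^4≡143, 212^8≡323, 212^16≡229, 212^32≡44, 212^64≡201 (mod 347).
212^87 = 212^(64+16+4+2+1) ≡ 40 (mod 347).
Check: 40² = 1600 ≡ 212 (mod 347). The two roots are 40 and 307.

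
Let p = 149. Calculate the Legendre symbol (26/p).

Euler's criterion: (26/149) ≡ 26^74 (mod 149).
26^2 ≡ 80 (mod 149)
26^4 ≡ 142 (mod 149)
26^8 ≡ 49 (mod 149)
26^16 ≡ 17 (mod 149)
26^32 ≡ 140 (mod 149)
26^64 ≡ 81 (mod 149)
26^74 = 26^(64+8+2) ≡ 1 (mod 149).
Result is 1, so (26/149) = 1.

1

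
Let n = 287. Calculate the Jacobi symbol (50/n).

1

Pull out 2: since 287 ≡ 7 (mod 8), (2/287) = +1.
Reciprocity: 25 ≡ 1 and 287 ≡ 3 (mod 4), so (25/287) = +(287/25).
Reduce top mod 25: now compute (12/25).
Pull out 2^2: since 25 ≡ 1 (mod 8), (2/25) = +1, so (2/25)^2 = +1.
Reciprocity: 3 ≡ 3 and 25 ≡ 1 (mod 4), so (3/25) = +(25/3).
Reduce top mod 3: now compute (1/3).
Reached (1/3) = 1. Collecting the sign flips along the way, the symbol is +1.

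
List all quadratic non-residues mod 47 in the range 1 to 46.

Square k = 1,…,23 (k and 47−k give the same square):
1²=1, 2²=4, 3²=9, 4²=16, 5²=25, 6²=36, 7²≡2, 8²≡17, 9²≡34, 10²≡6, 11²≡27, 12²≡3, 13²≡28, 14²≡8, 15²≡37, 16²≡21, 17²≡7, 18²≡42, 19²≡32, 20²≡24, 21²≡18, 22²≡14, 23²≡12 (mod 47).
The residues are {1, 2, 3, 4, 6, 7, 8, 9, 12, 14, 16, 17, 18, 21, 24, 25, 27, 28, 32, 34, 36, 37, 42}; the non-residues are the remaining 23 nonzero classes.

5, 10, 11, 13, 15, 19, 20, 22, 23, 26, 29, 30, 31, 33, 35, 38, 39, 40, 41, 43, 44, 45, 46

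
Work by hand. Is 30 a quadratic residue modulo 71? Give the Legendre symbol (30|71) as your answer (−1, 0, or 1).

Euler's criterion: (30/71) ≡ 30^35 (mod 71).
30^2 ≡ 48 (mod 71)
30^4 ≡ 32 (mod 71)
30^8 ≡ 30 (mod 71)
30^16 ≡ 48 (mod 71)
30^32 ≡ 32 (mod 71)
30^35 = 30^(32+2+1) ≡ 1 (mod 71).
Result is 1, so (30/71) = 1.

1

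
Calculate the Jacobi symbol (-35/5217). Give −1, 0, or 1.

First reduce: -35 ≡ 5182 (mod 5217).
Pull out 2: since 5217 ≡ 1 (mod 8), (2/5217) = +1.
Reciprocity: 2591 ≡ 3 and 5217 ≡ 1 (mod 4), so (2591/5217) = +(5217/2591).
Reduce top mod 2591: now compute (35/2591).
Reciprocity: 35 ≡ 3 and 2591 ≡ 3 (mod 4), so (35/2591) = −(2591/35).
Reduce top mod 35: now compute (1/35).
Reached (1/35) = 1. Collecting the sign flips along the way, the symbol is -1.

-1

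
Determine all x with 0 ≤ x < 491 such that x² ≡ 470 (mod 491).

31, 460

Since 491 ≡ 3 (mod 4), a square root of 470 is 470^((491+1)/4) = 470^123 mod 491.
Repeated squaring: 470^2≡441, 470^4≡45, 470^8≡61, 470^16≡284, 470^32≡132, 470^64≡239 (mod 491).
470^123 = 470^(64+32+16+8+2+1) ≡ 31 (mod 491).
Check: 31² = 961 ≡ 470 (mod 491). The two roots are 31 and 460.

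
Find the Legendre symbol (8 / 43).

Pull out 2^3: since 43 ≡ 3 (mod 8), (2/43) = -1, so (2/43)^3 = -1.
Reached (1/43) = 1. Collecting the sign flips along the way, the symbol is -1.

-1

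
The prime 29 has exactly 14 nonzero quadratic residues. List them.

1, 4, 5, 6, 7, 9, 13, 16, 20, 22, 23, 24, 25, 28

Square k = 1,…,14 (k and 29−k give the same square):
1²=1, 2²=4, 3²=9, 4²=16, 5²=25, 6²≡7, 7²≡20, 8²≡6, 9²≡23, 10²≡13, 11²≡5, 12²≡28, 13²≡24, 14²≡22 (mod 29).
So the quadratic residues mod 29 are {1, 4, 5, 6, 7, 9, 13, 16, 20, 22, 23, 24, 25, 28}.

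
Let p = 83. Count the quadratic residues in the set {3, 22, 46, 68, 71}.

(3/83) = +1 → QR.
(22/83) = -1 → non-residue.
(46/83) = -1 → non-residue.
(68/83) = +1 → QR.
(71/83) = -1 → non-residue.
Total quadratic residues among the 5: 2.

2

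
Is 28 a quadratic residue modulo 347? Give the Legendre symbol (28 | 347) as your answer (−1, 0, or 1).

Euler's criterion: (28/347) ≡ 28^173 (mod 347).
28^2 ≡ 90 (mod 347)
28^4 ≡ 119 (mod 347)
28^8 ≡ 281 (mod 347)
28^16 ≡ 192 (mod 347)
28^32 ≡ 82 (mod 347)
28^64 ≡ 131 (mod 347)
28^128 ≡ 158 (mod 347)
28^173 = 28^(128+32+8+4+1) ≡ 346 (mod 347).
Result is 346 ≡ −1, so (28/347) = −1.

-1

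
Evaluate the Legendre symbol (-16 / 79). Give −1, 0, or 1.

Euler's criterion: (-16/79) ≡ 63^39 (mod 79).
63^2 ≡ 19 (mod 79)
63^4 ≡ 45 (mod 79)
63^8 ≡ 50 (mod 79)
63^16 ≡ 51 (mod 79)
63^32 ≡ 73 (mod 79)
63^39 = 63^(32+4+2+1) ≡ 78 (mod 79).
Result is 78 ≡ −1, so (-16/79) = −1.

-1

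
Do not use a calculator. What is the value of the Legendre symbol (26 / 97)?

Pull out 2: since 97 ≡ 1 (mod 8), (2/97) = +1.
Reciprocity: 13 ≡ 1 and 97 ≡ 1 (mod 4), so (13/97) = +(97/13).
Reduce top mod 13: now compute (6/13).
Pull out 2: since 13 ≡ 5 (mod 8), (2/13) = -1.
Reciprocity: 3 ≡ 3 and 13 ≡ 1 (mod 4), so (3/13) = +(13/3).
Reduce top mod 3: now compute (1/3).
Reached (1/3) = 1. Collecting the sign flips along the way, the symbol is -1.

-1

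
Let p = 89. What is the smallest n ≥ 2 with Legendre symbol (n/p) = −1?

3

(2/89) = +1, so 2 is a residue.
(3/89) = −1, so 3 is the smallest positive non-residue mod 89.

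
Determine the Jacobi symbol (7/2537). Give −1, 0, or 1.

Reciprocity: 7 ≡ 3 and 2537 ≡ 1 (mod 4), so (7/2537) = +(2537/7).
Reduce top mod 7: now compute (3/7).
Reciprocity: 3 ≡ 3 and 7 ≡ 3 (mod 4), so (3/7) = −(7/3).
Reduce top mod 3: now compute (1/3).
Reached (1/3) = 1. Collecting the sign flips along the way, the symbol is -1.

-1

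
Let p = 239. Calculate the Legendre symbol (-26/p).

First reduce: -26 ≡ 213 (mod 239).
Reciprocity: 213 ≡ 1 and 239 ≡ 3 (mod 4), so (213/239) = +(239/213).
Reduce top mod 213: now compute (26/213).
Pull out 2: since 213 ≡ 5 (mod 8), (2/213) = -1.
Reciprocity: 13 ≡ 1 and 213 ≡ 1 (mod 4), so (13/213) = +(213/13).
Reduce top mod 13: now compute (5/13).
Reciprocity: 5 ≡ 1 and 13 ≡ 1 (mod 4), so (5/13) = +(13/5).
Reduce top mod 5: now compute (3/5).
Reciprocity: 3 ≡ 3 and 5 ≡ 1 (mod 4), so (3/5) = +(5/3).
Reduce top mod 3: now compute (2/3).
Pull out 2: since 3 ≡ 3 (mod 8), (2/3) = -1.
Reached (1/3) = 1. Collecting the sign flips along the way, the symbol is +1.

1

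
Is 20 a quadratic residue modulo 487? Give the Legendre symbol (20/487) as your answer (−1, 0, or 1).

-1

Pull out 2^2: since 487 ≡ 7 (mod 8), (2/487) = +1, so (2/487)^2 = +1.
Reciprocity: 5 ≡ 1 and 487 ≡ 3 (mod 4), so (5/487) = +(487/5).
Reduce top mod 5: now compute (2/5).
Pull out 2: since 5 ≡ 5 (mod 8), (2/5) = -1.
Reached (1/5) = 1. Collecting the sign flips along the way, the symbol is -1.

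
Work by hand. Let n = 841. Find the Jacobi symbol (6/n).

1

Pull out 2: since 841 ≡ 1 (mod 8), (2/841) = +1.
Reciprocity: 3 ≡ 3 and 841 ≡ 1 (mod 4), so (3/841) = +(841/3).
Reduce top mod 3: now compute (1/3).
Reached (1/3) = 1. Collecting the sign flips along the way, the symbol is +1.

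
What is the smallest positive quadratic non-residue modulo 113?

3

(2/113) = +1, so 2 is a residue.
(3/113) = −1, so 3 is the smallest positive non-residue mod 113.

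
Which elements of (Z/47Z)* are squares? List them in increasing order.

Square k = 1,…,23 (k and 47−k give the same square):
1²=1, 2²=4, 3²=9, 4²=16, 5²=25, 6²=36, 7²≡2, 8²≡17, 9²≡34, 10²≡6, 11²≡27, 12²≡3, 13²≡28, 14²≡8, 15²≡37, 16²≡21, 17²≡7, 18²≡42, 19²≡32, 20²≡24, 21²≡18, 22²≡14, 23²≡12 (mod 47).
So the quadratic residues mod 47 are {1, 2, 3, 4, 6, 7, 8, 9, 12, 14, 16, 17, 18, 21, 24, 25, 27, 28, 32, 34, 36, 37, 42}.

1, 2, 3, 4, 6, 7, 8, 9, 12, 14, 16, 17, 18, 21, 24, 25, 27, 28, 32, 34, 36, 37, 42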